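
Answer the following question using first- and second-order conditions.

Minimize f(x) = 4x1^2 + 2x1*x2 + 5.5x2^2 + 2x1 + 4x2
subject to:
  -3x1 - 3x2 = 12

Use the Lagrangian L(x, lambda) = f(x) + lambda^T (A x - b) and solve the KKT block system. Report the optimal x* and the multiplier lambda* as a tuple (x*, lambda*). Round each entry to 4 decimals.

Form the Lagrangian:
  L(x, lambda) = (1/2) x^T Q x + c^T x + lambda^T (A x - b)
Stationarity (grad_x L = 0): Q x + c + A^T lambda = 0.
Primal feasibility: A x = b.

This gives the KKT block system:
  [ Q   A^T ] [ x     ]   [-c ]
  [ A    0  ] [ lambda ] = [ b ]

Solving the linear system:
  x*      = (-2.2667, -1.7333)
  lambda* = (-6.5333)
  f(x*)   = 33.4667

x* = (-2.2667, -1.7333), lambda* = (-6.5333)


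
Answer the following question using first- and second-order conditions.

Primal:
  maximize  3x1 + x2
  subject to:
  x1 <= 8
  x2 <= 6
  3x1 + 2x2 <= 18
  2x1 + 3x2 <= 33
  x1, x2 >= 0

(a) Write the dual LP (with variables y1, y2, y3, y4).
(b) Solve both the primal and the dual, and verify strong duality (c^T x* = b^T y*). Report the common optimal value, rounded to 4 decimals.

The standard primal-dual pair for 'max c^T x s.t. A x <= b, x >= 0' is:
  Dual:  min b^T y  s.t.  A^T y >= c,  y >= 0.

So the dual LP is:
  minimize  8y1 + 6y2 + 18y3 + 33y4
  subject to:
    y1 + 3y3 + 2y4 >= 3
    y2 + 2y3 + 3y4 >= 1
    y1, y2, y3, y4 >= 0

Solving the primal: x* = (6, 0).
  primal value c^T x* = 18.
Solving the dual: y* = (0, 0, 1, 0).
  dual value b^T y* = 18.
Strong duality: c^T x* = b^T y*. Confirmed.

18


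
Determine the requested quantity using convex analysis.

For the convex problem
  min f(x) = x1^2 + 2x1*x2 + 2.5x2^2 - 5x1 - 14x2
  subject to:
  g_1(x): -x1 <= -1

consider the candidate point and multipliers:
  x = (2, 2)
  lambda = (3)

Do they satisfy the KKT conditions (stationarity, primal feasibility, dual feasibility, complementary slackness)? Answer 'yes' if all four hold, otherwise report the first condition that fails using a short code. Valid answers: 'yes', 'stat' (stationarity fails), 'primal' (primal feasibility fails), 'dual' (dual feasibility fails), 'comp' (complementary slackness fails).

Gradient of f: grad f(x) = Q x + c = (3, 0)
Constraint values g_i(x) = a_i^T x - b_i:
  g_1((2, 2)) = -1
Stationarity residual: grad f(x) + sum_i lambda_i a_i = (0, 0)
  -> stationarity OK
Primal feasibility (all g_i <= 0): OK
Dual feasibility (all lambda_i >= 0): OK
Complementary slackness (lambda_i * g_i(x) = 0 for all i): FAILS

Verdict: the first failing condition is complementary_slackness -> comp.

comp


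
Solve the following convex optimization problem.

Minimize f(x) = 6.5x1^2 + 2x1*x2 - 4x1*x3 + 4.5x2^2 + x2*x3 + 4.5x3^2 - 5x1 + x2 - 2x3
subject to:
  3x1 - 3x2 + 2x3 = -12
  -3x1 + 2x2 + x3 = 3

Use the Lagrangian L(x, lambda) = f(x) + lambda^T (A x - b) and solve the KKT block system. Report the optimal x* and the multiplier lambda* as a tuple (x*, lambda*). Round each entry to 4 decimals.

Form the Lagrangian:
  L(x, lambda) = (1/2) x^T Q x + c^T x + lambda^T (A x - b)
Stationarity (grad_x L = 0): Q x + c + A^T lambda = 0.
Primal feasibility: A x = b.

This gives the KKT block system:
  [ Q   A^T ] [ x     ]   [-c ]
  [ A    0  ] [ lambda ] = [ b ]

Solving the linear system:
  x*      = (-0.8959, 1.4196, -2.5268)
  lambda* = (6.9905, 5.7571)
  f(x*)   = 38.7839

x* = (-0.8959, 1.4196, -2.5268), lambda* = (6.9905, 5.7571)


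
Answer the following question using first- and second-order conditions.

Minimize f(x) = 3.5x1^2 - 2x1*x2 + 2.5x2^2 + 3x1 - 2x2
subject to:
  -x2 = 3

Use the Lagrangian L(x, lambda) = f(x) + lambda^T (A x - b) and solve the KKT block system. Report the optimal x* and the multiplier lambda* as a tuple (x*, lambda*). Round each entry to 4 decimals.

Form the Lagrangian:
  L(x, lambda) = (1/2) x^T Q x + c^T x + lambda^T (A x - b)
Stationarity (grad_x L = 0): Q x + c + A^T lambda = 0.
Primal feasibility: A x = b.

This gives the KKT block system:
  [ Q   A^T ] [ x     ]   [-c ]
  [ A    0  ] [ lambda ] = [ b ]

Solving the linear system:
  x*      = (-1.2857, -3)
  lambda* = (-14.4286)
  f(x*)   = 22.7143

x* = (-1.2857, -3), lambda* = (-14.4286)


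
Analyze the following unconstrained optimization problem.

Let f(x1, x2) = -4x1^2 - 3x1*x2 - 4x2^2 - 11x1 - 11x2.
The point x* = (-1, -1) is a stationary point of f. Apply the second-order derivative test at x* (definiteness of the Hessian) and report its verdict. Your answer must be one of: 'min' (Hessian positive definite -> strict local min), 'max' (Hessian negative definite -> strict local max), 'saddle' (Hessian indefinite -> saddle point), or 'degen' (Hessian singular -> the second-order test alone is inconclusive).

Compute the Hessian H = grad^2 f:
  H = [[-8, -3], [-3, -8]]
Verify stationarity: grad f(x*) = H x* + g = (0, 0).
Eigenvalues of H: -11, -5.
Both eigenvalues < 0, so H is negative definite -> x* is a strict local max.

max


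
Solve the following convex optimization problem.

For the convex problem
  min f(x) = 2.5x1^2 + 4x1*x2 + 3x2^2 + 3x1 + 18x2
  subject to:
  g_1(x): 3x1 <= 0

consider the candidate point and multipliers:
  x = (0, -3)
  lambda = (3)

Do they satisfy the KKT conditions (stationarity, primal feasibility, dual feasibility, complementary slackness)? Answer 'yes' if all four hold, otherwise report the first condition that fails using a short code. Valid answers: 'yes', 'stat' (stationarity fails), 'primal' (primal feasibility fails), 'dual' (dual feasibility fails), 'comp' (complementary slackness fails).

Gradient of f: grad f(x) = Q x + c = (-9, 0)
Constraint values g_i(x) = a_i^T x - b_i:
  g_1((0, -3)) = 0
Stationarity residual: grad f(x) + sum_i lambda_i a_i = (0, 0)
  -> stationarity OK
Primal feasibility (all g_i <= 0): OK
Dual feasibility (all lambda_i >= 0): OK
Complementary slackness (lambda_i * g_i(x) = 0 for all i): OK

Verdict: yes, KKT holds.

yes


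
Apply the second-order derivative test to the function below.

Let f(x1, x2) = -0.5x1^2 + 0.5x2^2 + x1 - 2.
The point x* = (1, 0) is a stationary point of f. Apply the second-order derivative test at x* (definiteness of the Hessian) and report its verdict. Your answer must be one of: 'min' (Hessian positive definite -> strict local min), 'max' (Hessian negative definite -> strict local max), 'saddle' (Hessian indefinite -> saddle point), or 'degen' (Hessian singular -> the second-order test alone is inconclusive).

Compute the Hessian H = grad^2 f:
  H = [[-1, 0], [0, 1]]
Verify stationarity: grad f(x*) = H x* + g = (0, 0).
Eigenvalues of H: -1, 1.
Eigenvalues have mixed signs, so H is indefinite -> x* is a saddle point.

saddle


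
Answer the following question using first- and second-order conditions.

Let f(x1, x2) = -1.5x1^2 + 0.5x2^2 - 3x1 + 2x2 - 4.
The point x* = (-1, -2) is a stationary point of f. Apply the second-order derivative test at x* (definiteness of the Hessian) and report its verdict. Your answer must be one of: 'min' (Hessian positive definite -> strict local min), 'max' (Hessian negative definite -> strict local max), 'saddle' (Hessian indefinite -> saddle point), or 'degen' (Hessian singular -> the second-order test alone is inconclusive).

Compute the Hessian H = grad^2 f:
  H = [[-3, 0], [0, 1]]
Verify stationarity: grad f(x*) = H x* + g = (0, 0).
Eigenvalues of H: -3, 1.
Eigenvalues have mixed signs, so H is indefinite -> x* is a saddle point.

saddle


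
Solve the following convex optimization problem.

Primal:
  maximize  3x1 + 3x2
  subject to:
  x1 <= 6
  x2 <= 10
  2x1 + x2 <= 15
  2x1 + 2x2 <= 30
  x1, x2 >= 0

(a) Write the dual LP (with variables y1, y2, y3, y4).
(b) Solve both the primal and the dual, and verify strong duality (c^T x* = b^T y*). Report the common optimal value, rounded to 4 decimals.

The standard primal-dual pair for 'max c^T x s.t. A x <= b, x >= 0' is:
  Dual:  min b^T y  s.t.  A^T y >= c,  y >= 0.

So the dual LP is:
  minimize  6y1 + 10y2 + 15y3 + 30y4
  subject to:
    y1 + 2y3 + 2y4 >= 3
    y2 + y3 + 2y4 >= 3
    y1, y2, y3, y4 >= 0

Solving the primal: x* = (2.5, 10).
  primal value c^T x* = 37.5.
Solving the dual: y* = (0, 1.5, 1.5, 0).
  dual value b^T y* = 37.5.
Strong duality: c^T x* = b^T y*. Confirmed.

37.5


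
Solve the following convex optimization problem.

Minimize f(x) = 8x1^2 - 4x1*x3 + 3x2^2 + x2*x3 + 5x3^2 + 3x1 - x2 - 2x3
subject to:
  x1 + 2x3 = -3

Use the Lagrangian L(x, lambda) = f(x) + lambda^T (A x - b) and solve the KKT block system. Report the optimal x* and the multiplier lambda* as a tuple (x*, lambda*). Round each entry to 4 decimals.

Form the Lagrangian:
  L(x, lambda) = (1/2) x^T Q x + c^T x + lambda^T (A x - b)
Stationarity (grad_x L = 0): Q x + c + A^T lambda = 0.
Primal feasibility: A x = b.

This gives the KKT block system:
  [ Q   A^T ] [ x     ]   [-c ]
  [ A    0  ] [ lambda ] = [ b ]

Solving the linear system:
  x*      = (-0.7699, 0.3525, -1.115)
  lambda* = (4.859)
  f(x*)   = 7.0724

x* = (-0.7699, 0.3525, -1.115), lambda* = (4.859)


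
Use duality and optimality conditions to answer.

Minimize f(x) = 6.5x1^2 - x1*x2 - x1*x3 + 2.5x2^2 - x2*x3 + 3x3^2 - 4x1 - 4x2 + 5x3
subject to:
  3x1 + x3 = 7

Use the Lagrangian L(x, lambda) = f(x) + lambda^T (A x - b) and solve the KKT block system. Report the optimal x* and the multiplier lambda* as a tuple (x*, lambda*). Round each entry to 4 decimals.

Form the Lagrangian:
  L(x, lambda) = (1/2) x^T Q x + c^T x + lambda^T (A x - b)
Stationarity (grad_x L = 0): Q x + c + A^T lambda = 0.
Primal feasibility: A x = b.

This gives the KKT block system:
  [ Q   A^T ] [ x     ]   [-c ]
  [ A    0  ] [ lambda ] = [ b ]

Solving the linear system:
  x*      = (2.0443, 1.3823, 0.867)
  lambda* = (-6.7756)
  f(x*)   = 19.0291

x* = (2.0443, 1.3823, 0.867), lambda* = (-6.7756)


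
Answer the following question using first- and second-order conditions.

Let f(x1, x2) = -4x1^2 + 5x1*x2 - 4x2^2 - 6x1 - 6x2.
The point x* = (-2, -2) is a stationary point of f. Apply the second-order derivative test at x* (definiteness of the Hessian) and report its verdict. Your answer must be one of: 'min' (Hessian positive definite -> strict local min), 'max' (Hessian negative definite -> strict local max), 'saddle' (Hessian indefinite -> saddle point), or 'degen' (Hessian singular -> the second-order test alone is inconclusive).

Compute the Hessian H = grad^2 f:
  H = [[-8, 5], [5, -8]]
Verify stationarity: grad f(x*) = H x* + g = (0, 0).
Eigenvalues of H: -13, -3.
Both eigenvalues < 0, so H is negative definite -> x* is a strict local max.

max


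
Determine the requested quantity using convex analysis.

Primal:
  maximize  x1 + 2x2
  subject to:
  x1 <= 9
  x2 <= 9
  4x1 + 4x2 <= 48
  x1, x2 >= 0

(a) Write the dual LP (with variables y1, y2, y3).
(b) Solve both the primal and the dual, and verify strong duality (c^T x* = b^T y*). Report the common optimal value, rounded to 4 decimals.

The standard primal-dual pair for 'max c^T x s.t. A x <= b, x >= 0' is:
  Dual:  min b^T y  s.t.  A^T y >= c,  y >= 0.

So the dual LP is:
  minimize  9y1 + 9y2 + 48y3
  subject to:
    y1 + 4y3 >= 1
    y2 + 4y3 >= 2
    y1, y2, y3 >= 0

Solving the primal: x* = (3, 9).
  primal value c^T x* = 21.
Solving the dual: y* = (0, 1, 0.25).
  dual value b^T y* = 21.
Strong duality: c^T x* = b^T y*. Confirmed.

21


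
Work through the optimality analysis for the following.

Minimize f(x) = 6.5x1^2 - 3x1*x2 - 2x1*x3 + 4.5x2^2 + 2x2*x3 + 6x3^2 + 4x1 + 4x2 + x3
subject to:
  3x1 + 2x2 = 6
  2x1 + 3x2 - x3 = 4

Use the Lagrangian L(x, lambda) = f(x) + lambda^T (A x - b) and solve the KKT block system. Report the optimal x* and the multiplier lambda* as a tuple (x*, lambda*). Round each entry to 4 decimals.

Form the Lagrangian:
  L(x, lambda) = (1/2) x^T Q x + c^T x + lambda^T (A x - b)
Stationarity (grad_x L = 0): Q x + c + A^T lambda = 0.
Primal feasibility: A x = b.

This gives the KKT block system:
  [ Q   A^T ] [ x     ]   [-c ]
  [ A    0  ] [ lambda ] = [ b ]

Solving the linear system:
  x*      = (1.7153, 0.4271, 0.7118)
  lambda* = (-12.5079, 6.9649)
  f(x*)   = 28.2346

x* = (1.7153, 0.4271, 0.7118), lambda* = (-12.5079, 6.9649)


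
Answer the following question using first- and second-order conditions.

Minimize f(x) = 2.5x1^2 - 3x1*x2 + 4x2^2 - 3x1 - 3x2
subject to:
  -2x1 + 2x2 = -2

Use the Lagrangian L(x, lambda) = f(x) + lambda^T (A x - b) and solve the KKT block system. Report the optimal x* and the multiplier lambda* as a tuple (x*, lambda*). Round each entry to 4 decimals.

Form the Lagrangian:
  L(x, lambda) = (1/2) x^T Q x + c^T x + lambda^T (A x - b)
Stationarity (grad_x L = 0): Q x + c + A^T lambda = 0.
Primal feasibility: A x = b.

This gives the KKT block system:
  [ Q   A^T ] [ x     ]   [-c ]
  [ A    0  ] [ lambda ] = [ b ]

Solving the linear system:
  x*      = (1.5714, 0.5714)
  lambda* = (1.5714)
  f(x*)   = -1.6429

x* = (1.5714, 0.5714), lambda* = (1.5714)


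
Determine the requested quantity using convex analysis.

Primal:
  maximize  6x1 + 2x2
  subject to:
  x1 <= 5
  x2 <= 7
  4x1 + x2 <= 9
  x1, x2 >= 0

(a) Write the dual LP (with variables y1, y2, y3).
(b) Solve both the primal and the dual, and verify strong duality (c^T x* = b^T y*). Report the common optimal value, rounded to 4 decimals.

The standard primal-dual pair for 'max c^T x s.t. A x <= b, x >= 0' is:
  Dual:  min b^T y  s.t.  A^T y >= c,  y >= 0.

So the dual LP is:
  minimize  5y1 + 7y2 + 9y3
  subject to:
    y1 + 4y3 >= 6
    y2 + y3 >= 2
    y1, y2, y3 >= 0

Solving the primal: x* = (0.5, 7).
  primal value c^T x* = 17.
Solving the dual: y* = (0, 0.5, 1.5).
  dual value b^T y* = 17.
Strong duality: c^T x* = b^T y*. Confirmed.

17


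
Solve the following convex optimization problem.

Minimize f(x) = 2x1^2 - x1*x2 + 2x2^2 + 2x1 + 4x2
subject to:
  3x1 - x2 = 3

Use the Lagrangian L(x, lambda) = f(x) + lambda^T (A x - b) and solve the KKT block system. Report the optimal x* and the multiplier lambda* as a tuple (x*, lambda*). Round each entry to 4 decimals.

Form the Lagrangian:
  L(x, lambda) = (1/2) x^T Q x + c^T x + lambda^T (A x - b)
Stationarity (grad_x L = 0): Q x + c + A^T lambda = 0.
Primal feasibility: A x = b.

This gives the KKT block system:
  [ Q   A^T ] [ x     ]   [-c ]
  [ A    0  ] [ lambda ] = [ b ]

Solving the linear system:
  x*      = (0.5588, -1.3235)
  lambda* = (-1.8529)
  f(x*)   = 0.6912

x* = (0.5588, -1.3235), lambda* = (-1.8529)


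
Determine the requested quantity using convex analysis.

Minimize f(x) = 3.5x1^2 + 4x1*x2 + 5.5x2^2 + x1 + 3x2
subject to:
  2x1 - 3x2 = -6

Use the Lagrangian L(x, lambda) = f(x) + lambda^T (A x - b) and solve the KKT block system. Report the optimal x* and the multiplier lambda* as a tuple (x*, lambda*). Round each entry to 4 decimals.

Form the Lagrangian:
  L(x, lambda) = (1/2) x^T Q x + c^T x + lambda^T (A x - b)
Stationarity (grad_x L = 0): Q x + c + A^T lambda = 0.
Primal feasibility: A x = b.

This gives the KKT block system:
  [ Q   A^T ] [ x     ]   [-c ]
  [ A    0  ] [ lambda ] = [ b ]

Solving the linear system:
  x*      = (-1.4903, 1.0065)
  lambda* = (2.7032)
  f(x*)   = 8.8742

x* = (-1.4903, 1.0065), lambda* = (2.7032)


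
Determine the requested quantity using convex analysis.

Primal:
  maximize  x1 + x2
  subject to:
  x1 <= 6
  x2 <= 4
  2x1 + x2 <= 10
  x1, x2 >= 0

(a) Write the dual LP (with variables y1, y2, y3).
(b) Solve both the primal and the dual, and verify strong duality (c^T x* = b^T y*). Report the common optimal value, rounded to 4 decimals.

The standard primal-dual pair for 'max c^T x s.t. A x <= b, x >= 0' is:
  Dual:  min b^T y  s.t.  A^T y >= c,  y >= 0.

So the dual LP is:
  minimize  6y1 + 4y2 + 10y3
  subject to:
    y1 + 2y3 >= 1
    y2 + y3 >= 1
    y1, y2, y3 >= 0

Solving the primal: x* = (3, 4).
  primal value c^T x* = 7.
Solving the dual: y* = (0, 0.5, 0.5).
  dual value b^T y* = 7.
Strong duality: c^T x* = b^T y*. Confirmed.

7


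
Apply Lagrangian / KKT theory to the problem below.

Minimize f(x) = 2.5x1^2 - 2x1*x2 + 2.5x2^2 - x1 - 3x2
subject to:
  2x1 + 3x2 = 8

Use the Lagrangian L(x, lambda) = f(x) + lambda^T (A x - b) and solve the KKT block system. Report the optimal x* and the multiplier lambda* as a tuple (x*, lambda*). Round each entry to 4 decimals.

Form the Lagrangian:
  L(x, lambda) = (1/2) x^T Q x + c^T x + lambda^T (A x - b)
Stationarity (grad_x L = 0): Q x + c + A^T lambda = 0.
Primal feasibility: A x = b.

This gives the KKT block system:
  [ Q   A^T ] [ x     ]   [-c ]
  [ A    0  ] [ lambda ] = [ b ]

Solving the linear system:
  x*      = (1.3371, 1.7753)
  lambda* = (-1.0674)
  f(x*)   = 0.9382

x* = (1.3371, 1.7753), lambda* = (-1.0674)


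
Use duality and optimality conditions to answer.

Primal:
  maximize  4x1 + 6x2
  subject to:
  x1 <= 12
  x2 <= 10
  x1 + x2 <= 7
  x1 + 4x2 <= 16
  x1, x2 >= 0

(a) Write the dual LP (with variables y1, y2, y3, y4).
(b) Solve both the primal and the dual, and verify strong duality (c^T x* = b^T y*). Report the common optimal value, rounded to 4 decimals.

The standard primal-dual pair for 'max c^T x s.t. A x <= b, x >= 0' is:
  Dual:  min b^T y  s.t.  A^T y >= c,  y >= 0.

So the dual LP is:
  minimize  12y1 + 10y2 + 7y3 + 16y4
  subject to:
    y1 + y3 + y4 >= 4
    y2 + y3 + 4y4 >= 6
    y1, y2, y3, y4 >= 0

Solving the primal: x* = (4, 3).
  primal value c^T x* = 34.
Solving the dual: y* = (0, 0, 3.3333, 0.6667).
  dual value b^T y* = 34.
Strong duality: c^T x* = b^T y*. Confirmed.

34


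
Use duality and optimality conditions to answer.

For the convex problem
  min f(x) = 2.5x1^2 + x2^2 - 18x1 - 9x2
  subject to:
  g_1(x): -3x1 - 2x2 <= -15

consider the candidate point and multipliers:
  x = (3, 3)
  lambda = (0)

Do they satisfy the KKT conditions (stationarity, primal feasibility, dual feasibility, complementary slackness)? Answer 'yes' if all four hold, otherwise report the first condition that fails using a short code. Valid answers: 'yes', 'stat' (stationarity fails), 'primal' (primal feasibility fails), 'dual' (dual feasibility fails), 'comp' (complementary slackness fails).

Gradient of f: grad f(x) = Q x + c = (-3, -3)
Constraint values g_i(x) = a_i^T x - b_i:
  g_1((3, 3)) = 0
Stationarity residual: grad f(x) + sum_i lambda_i a_i = (-3, -3)
  -> stationarity FAILS
Primal feasibility (all g_i <= 0): OK
Dual feasibility (all lambda_i >= 0): OK
Complementary slackness (lambda_i * g_i(x) = 0 for all i): OK

Verdict: the first failing condition is stationarity -> stat.

stat


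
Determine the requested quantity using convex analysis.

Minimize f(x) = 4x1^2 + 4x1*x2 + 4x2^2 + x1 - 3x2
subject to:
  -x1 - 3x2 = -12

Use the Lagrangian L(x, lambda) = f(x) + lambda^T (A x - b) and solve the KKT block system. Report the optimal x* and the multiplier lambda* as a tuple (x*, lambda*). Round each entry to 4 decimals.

Form the Lagrangian:
  L(x, lambda) = (1/2) x^T Q x + c^T x + lambda^T (A x - b)
Stationarity (grad_x L = 0): Q x + c + A^T lambda = 0.
Primal feasibility: A x = b.

This gives the KKT block system:
  [ Q   A^T ] [ x     ]   [-c ]
  [ A    0  ] [ lambda ] = [ b ]

Solving the linear system:
  x*      = (-1.1786, 4.3929)
  lambda* = (9.1429)
  f(x*)   = 47.6786

x* = (-1.1786, 4.3929), lambda* = (9.1429)


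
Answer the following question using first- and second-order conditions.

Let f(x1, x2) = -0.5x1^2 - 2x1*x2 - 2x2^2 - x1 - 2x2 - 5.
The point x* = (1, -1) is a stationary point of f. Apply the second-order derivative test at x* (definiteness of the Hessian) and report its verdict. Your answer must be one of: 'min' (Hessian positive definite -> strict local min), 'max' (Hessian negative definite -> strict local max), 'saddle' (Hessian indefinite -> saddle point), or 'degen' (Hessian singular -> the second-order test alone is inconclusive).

Compute the Hessian H = grad^2 f:
  H = [[-1, -2], [-2, -4]]
Verify stationarity: grad f(x*) = H x* + g = (0, 0).
Eigenvalues of H: -5, 0.
H has a zero eigenvalue (singular; negative semidefinite but not definite), so H is neither positive definite, negative definite, nor indefinite. The second-order test alone is inconclusive -> degen.
(Indeed, f is constant along the null direction of H through x*, so x* is not a strict local extremum.)

degen


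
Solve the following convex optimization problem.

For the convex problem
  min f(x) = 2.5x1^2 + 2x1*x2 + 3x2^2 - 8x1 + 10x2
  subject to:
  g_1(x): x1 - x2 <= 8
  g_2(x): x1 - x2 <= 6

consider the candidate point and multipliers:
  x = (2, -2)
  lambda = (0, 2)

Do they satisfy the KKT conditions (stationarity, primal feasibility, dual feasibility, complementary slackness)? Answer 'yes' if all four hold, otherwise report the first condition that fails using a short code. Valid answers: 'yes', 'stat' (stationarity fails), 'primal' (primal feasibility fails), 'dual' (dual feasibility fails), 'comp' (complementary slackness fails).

Gradient of f: grad f(x) = Q x + c = (-2, 2)
Constraint values g_i(x) = a_i^T x - b_i:
  g_1((2, -2)) = -4
  g_2((2, -2)) = -2
Stationarity residual: grad f(x) + sum_i lambda_i a_i = (0, 0)
  -> stationarity OK
Primal feasibility (all g_i <= 0): OK
Dual feasibility (all lambda_i >= 0): OK
Complementary slackness (lambda_i * g_i(x) = 0 for all i): FAILS

Verdict: the first failing condition is complementary_slackness -> comp.

comp


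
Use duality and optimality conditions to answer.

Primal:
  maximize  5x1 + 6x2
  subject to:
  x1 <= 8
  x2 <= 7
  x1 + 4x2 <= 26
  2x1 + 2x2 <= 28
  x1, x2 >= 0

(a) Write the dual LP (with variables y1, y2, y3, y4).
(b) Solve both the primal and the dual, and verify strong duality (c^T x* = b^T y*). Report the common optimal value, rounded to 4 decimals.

The standard primal-dual pair for 'max c^T x s.t. A x <= b, x >= 0' is:
  Dual:  min b^T y  s.t.  A^T y >= c,  y >= 0.

So the dual LP is:
  minimize  8y1 + 7y2 + 26y3 + 28y4
  subject to:
    y1 + y3 + 2y4 >= 5
    y2 + 4y3 + 2y4 >= 6
    y1, y2, y3, y4 >= 0

Solving the primal: x* = (8, 4.5).
  primal value c^T x* = 67.
Solving the dual: y* = (3.5, 0, 1.5, 0).
  dual value b^T y* = 67.
Strong duality: c^T x* = b^T y*. Confirmed.

67


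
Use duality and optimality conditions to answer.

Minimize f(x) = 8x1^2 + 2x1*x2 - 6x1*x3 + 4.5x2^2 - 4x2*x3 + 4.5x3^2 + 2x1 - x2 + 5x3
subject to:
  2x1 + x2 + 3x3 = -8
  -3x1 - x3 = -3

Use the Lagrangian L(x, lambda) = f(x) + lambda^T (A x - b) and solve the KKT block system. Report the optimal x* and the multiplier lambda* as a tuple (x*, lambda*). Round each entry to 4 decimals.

Form the Lagrangian:
  L(x, lambda) = (1/2) x^T Q x + c^T x + lambda^T (A x - b)
Stationarity (grad_x L = 0): Q x + c + A^T lambda = 0.
Primal feasibility: A x = b.

This gives the KKT block system:
  [ Q   A^T ] [ x     ]   [-c ]
  [ A    0  ] [ lambda ] = [ b ]

Solving the linear system:
  x*      = (1.9636, -3.2545, -2.8909)
  lambda* = (14.8, 24.6182)
  f(x*)   = 92.4909

x* = (1.9636, -3.2545, -2.8909), lambda* = (14.8, 24.6182)


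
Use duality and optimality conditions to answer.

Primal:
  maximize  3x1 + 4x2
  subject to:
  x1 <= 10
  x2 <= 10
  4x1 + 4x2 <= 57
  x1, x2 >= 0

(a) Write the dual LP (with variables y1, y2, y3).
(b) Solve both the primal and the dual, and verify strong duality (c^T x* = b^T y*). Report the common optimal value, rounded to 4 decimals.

The standard primal-dual pair for 'max c^T x s.t. A x <= b, x >= 0' is:
  Dual:  min b^T y  s.t.  A^T y >= c,  y >= 0.

So the dual LP is:
  minimize  10y1 + 10y2 + 57y3
  subject to:
    y1 + 4y3 >= 3
    y2 + 4y3 >= 4
    y1, y2, y3 >= 0

Solving the primal: x* = (4.25, 10).
  primal value c^T x* = 52.75.
Solving the dual: y* = (0, 1, 0.75).
  dual value b^T y* = 52.75.
Strong duality: c^T x* = b^T y*. Confirmed.

52.75


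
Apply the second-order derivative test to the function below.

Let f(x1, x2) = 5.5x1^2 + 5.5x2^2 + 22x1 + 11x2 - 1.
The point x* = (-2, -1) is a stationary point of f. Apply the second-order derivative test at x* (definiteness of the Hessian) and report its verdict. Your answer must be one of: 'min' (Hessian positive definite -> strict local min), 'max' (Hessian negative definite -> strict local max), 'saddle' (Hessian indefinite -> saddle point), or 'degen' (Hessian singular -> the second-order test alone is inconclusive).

Compute the Hessian H = grad^2 f:
  H = [[11, 0], [0, 11]]
Verify stationarity: grad f(x*) = H x* + g = (0, 0).
Eigenvalues of H: 11, 11.
Both eigenvalues > 0, so H is positive definite -> x* is a strict local min.

min


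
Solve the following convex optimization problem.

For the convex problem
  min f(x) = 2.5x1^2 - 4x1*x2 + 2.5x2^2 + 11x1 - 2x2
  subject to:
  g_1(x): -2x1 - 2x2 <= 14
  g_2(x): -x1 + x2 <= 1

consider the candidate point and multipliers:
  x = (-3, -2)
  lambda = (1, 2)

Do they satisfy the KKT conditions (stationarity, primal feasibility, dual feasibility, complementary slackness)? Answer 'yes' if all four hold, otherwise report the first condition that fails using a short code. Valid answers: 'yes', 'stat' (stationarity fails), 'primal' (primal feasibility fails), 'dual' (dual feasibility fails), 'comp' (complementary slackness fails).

Gradient of f: grad f(x) = Q x + c = (4, 0)
Constraint values g_i(x) = a_i^T x - b_i:
  g_1((-3, -2)) = -4
  g_2((-3, -2)) = 0
Stationarity residual: grad f(x) + sum_i lambda_i a_i = (0, 0)
  -> stationarity OK
Primal feasibility (all g_i <= 0): OK
Dual feasibility (all lambda_i >= 0): OK
Complementary slackness (lambda_i * g_i(x) = 0 for all i): FAILS

Verdict: the first failing condition is complementary_slackness -> comp.

comp


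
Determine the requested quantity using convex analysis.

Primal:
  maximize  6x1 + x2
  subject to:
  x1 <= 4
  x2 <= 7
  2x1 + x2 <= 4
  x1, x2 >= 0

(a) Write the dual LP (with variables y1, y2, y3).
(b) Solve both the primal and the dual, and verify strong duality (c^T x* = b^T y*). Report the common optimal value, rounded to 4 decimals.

The standard primal-dual pair for 'max c^T x s.t. A x <= b, x >= 0' is:
  Dual:  min b^T y  s.t.  A^T y >= c,  y >= 0.

So the dual LP is:
  minimize  4y1 + 7y2 + 4y3
  subject to:
    y1 + 2y3 >= 6
    y2 + y3 >= 1
    y1, y2, y3 >= 0

Solving the primal: x* = (2, 0).
  primal value c^T x* = 12.
Solving the dual: y* = (0, 0, 3).
  dual value b^T y* = 12.
Strong duality: c^T x* = b^T y*. Confirmed.

12


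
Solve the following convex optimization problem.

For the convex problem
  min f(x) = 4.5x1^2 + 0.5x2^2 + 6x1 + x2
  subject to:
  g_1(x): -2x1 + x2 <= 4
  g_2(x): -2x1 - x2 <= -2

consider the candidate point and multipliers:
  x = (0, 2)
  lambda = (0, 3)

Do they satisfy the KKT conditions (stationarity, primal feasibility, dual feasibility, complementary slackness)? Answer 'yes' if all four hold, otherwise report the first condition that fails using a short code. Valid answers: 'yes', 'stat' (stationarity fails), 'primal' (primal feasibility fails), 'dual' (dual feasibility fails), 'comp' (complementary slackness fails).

Gradient of f: grad f(x) = Q x + c = (6, 3)
Constraint values g_i(x) = a_i^T x - b_i:
  g_1((0, 2)) = -2
  g_2((0, 2)) = 0
Stationarity residual: grad f(x) + sum_i lambda_i a_i = (0, 0)
  -> stationarity OK
Primal feasibility (all g_i <= 0): OK
Dual feasibility (all lambda_i >= 0): OK
Complementary slackness (lambda_i * g_i(x) = 0 for all i): OK

Verdict: yes, KKT holds.

yes


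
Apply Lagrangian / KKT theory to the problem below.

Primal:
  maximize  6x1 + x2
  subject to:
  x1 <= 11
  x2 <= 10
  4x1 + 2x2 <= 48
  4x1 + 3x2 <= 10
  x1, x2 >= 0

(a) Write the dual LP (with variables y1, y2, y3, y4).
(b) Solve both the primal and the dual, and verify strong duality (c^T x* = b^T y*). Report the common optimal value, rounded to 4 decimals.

The standard primal-dual pair for 'max c^T x s.t. A x <= b, x >= 0' is:
  Dual:  min b^T y  s.t.  A^T y >= c,  y >= 0.

So the dual LP is:
  minimize  11y1 + 10y2 + 48y3 + 10y4
  subject to:
    y1 + 4y3 + 4y4 >= 6
    y2 + 2y3 + 3y4 >= 1
    y1, y2, y3, y4 >= 0

Solving the primal: x* = (2.5, 0).
  primal value c^T x* = 15.
Solving the dual: y* = (0, 0, 0, 1.5).
  dual value b^T y* = 15.
Strong duality: c^T x* = b^T y*. Confirmed.

15


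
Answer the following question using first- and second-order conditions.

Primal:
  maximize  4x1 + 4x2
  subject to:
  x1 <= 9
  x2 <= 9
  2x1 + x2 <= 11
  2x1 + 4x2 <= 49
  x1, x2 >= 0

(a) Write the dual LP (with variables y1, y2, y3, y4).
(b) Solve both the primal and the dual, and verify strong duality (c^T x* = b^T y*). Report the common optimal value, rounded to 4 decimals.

The standard primal-dual pair for 'max c^T x s.t. A x <= b, x >= 0' is:
  Dual:  min b^T y  s.t.  A^T y >= c,  y >= 0.

So the dual LP is:
  minimize  9y1 + 9y2 + 11y3 + 49y4
  subject to:
    y1 + 2y3 + 2y4 >= 4
    y2 + y3 + 4y4 >= 4
    y1, y2, y3, y4 >= 0

Solving the primal: x* = (1, 9).
  primal value c^T x* = 40.
Solving the dual: y* = (0, 2, 2, 0).
  dual value b^T y* = 40.
Strong duality: c^T x* = b^T y*. Confirmed.

40


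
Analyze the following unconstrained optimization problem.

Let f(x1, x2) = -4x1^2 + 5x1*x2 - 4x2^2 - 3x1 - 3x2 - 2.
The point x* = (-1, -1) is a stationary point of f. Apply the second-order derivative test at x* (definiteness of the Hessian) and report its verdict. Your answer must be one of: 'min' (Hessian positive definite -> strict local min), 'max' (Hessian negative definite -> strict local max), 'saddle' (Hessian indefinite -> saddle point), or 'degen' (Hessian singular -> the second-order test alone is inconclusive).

Compute the Hessian H = grad^2 f:
  H = [[-8, 5], [5, -8]]
Verify stationarity: grad f(x*) = H x* + g = (0, 0).
Eigenvalues of H: -13, -3.
Both eigenvalues < 0, so H is negative definite -> x* is a strict local max.

max


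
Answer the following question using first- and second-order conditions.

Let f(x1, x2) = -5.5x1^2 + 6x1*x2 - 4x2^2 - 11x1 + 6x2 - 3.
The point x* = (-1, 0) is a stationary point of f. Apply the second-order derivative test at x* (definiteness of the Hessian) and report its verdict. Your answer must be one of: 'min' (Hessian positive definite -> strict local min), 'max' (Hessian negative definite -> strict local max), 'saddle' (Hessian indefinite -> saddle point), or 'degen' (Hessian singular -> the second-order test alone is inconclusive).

Compute the Hessian H = grad^2 f:
  H = [[-11, 6], [6, -8]]
Verify stationarity: grad f(x*) = H x* + g = (0, 0).
Eigenvalues of H: -15.6847, -3.3153.
Both eigenvalues < 0, so H is negative definite -> x* is a strict local max.

max


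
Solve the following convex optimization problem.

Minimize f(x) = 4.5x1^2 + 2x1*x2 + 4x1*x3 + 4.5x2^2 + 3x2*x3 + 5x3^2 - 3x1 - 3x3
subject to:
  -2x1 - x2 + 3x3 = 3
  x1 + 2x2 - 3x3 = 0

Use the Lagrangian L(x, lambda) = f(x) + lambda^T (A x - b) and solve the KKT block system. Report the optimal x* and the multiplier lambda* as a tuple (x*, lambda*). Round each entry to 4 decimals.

Form the Lagrangian:
  L(x, lambda) = (1/2) x^T Q x + c^T x + lambda^T (A x - b)
Stationarity (grad_x L = 0): Q x + c + A^T lambda = 0.
Primal feasibility: A x = b.

This gives the KKT block system:
  [ Q   A^T ] [ x     ]   [-c ]
  [ A    0  ] [ lambda ] = [ b ]

Solving the linear system:
  x*      = (-1.5217, 1.4783, 0.4783)
  lambda* = (-11.7826, -11.7391)
  f(x*)   = 19.2391

x* = (-1.5217, 1.4783, 0.4783), lambda* = (-11.7826, -11.7391)


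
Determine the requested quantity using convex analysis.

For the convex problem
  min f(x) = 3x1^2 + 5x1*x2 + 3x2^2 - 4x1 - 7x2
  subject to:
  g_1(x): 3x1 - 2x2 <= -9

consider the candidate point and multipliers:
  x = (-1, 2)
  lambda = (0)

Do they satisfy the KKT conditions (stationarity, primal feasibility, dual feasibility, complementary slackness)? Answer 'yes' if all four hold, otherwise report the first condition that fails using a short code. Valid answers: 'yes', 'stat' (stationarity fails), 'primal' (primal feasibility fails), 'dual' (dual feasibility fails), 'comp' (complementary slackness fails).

Gradient of f: grad f(x) = Q x + c = (0, 0)
Constraint values g_i(x) = a_i^T x - b_i:
  g_1((-1, 2)) = 2
Stationarity residual: grad f(x) + sum_i lambda_i a_i = (0, 0)
  -> stationarity OK
Primal feasibility (all g_i <= 0): FAILS
Dual feasibility (all lambda_i >= 0): OK
Complementary slackness (lambda_i * g_i(x) = 0 for all i): OK

Verdict: the first failing condition is primal_feasibility -> primal.

primal


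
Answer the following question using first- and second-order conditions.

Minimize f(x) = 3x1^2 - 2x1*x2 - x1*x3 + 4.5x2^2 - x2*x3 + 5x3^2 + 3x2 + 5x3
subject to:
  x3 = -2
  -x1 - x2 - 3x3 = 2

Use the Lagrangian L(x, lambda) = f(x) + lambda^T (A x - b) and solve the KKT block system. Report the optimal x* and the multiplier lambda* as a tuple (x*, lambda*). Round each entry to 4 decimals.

Form the Lagrangian:
  L(x, lambda) = (1/2) x^T Q x + c^T x + lambda^T (A x - b)
Stationarity (grad_x L = 0): Q x + c + A^T lambda = 0.
Primal feasibility: A x = b.

This gives the KKT block system:
  [ Q   A^T ] [ x     ]   [-c ]
  [ A    0  ] [ lambda ] = [ b ]

Solving the linear system:
  x*      = (2.4737, 1.5263, -2)
  lambda* = (60.3684, 13.7895)
  f(x*)   = 43.8684

x* = (2.4737, 1.5263, -2), lambda* = (60.3684, 13.7895)


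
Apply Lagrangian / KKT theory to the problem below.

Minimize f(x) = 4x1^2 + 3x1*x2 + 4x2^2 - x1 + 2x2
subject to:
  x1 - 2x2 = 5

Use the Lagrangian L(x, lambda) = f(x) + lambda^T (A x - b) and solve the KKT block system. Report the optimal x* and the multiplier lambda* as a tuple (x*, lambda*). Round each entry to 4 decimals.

Form the Lagrangian:
  L(x, lambda) = (1/2) x^T Q x + c^T x + lambda^T (A x - b)
Stationarity (grad_x L = 0): Q x + c + A^T lambda = 0.
Primal feasibility: A x = b.

This gives the KKT block system:
  [ Q   A^T ] [ x     ]   [-c ]
  [ A    0  ] [ lambda ] = [ b ]

Solving the linear system:
  x*      = (1.3462, -1.8269)
  lambda* = (-4.2885)
  f(x*)   = 8.2212

x* = (1.3462, -1.8269), lambda* = (-4.2885)


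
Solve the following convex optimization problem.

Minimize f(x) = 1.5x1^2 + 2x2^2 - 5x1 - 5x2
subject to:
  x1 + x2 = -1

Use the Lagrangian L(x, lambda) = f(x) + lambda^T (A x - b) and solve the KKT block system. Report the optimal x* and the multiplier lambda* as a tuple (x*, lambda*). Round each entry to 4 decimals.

Form the Lagrangian:
  L(x, lambda) = (1/2) x^T Q x + c^T x + lambda^T (A x - b)
Stationarity (grad_x L = 0): Q x + c + A^T lambda = 0.
Primal feasibility: A x = b.

This gives the KKT block system:
  [ Q   A^T ] [ x     ]   [-c ]
  [ A    0  ] [ lambda ] = [ b ]

Solving the linear system:
  x*      = (-0.5714, -0.4286)
  lambda* = (6.7143)
  f(x*)   = 5.8571

x* = (-0.5714, -0.4286), lambda* = (6.7143)


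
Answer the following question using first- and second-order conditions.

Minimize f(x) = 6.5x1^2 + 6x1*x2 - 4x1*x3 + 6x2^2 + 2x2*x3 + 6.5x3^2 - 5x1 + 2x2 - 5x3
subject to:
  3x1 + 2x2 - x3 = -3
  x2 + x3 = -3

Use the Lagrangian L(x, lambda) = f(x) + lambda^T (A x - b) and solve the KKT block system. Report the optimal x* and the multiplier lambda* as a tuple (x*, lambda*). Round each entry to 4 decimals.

Form the Lagrangian:
  L(x, lambda) = (1/2) x^T Q x + c^T x + lambda^T (A x - b)
Stationarity (grad_x L = 0): Q x + c + A^T lambda = 0.
Primal feasibility: A x = b.

This gives the KKT block system:
  [ Q   A^T ] [ x     ]   [-c ]
  [ A    0  ] [ lambda ] = [ b ]

Solving the linear system:
  x*      = (0.7857, -2.7857, -0.2143)
  lambda* = (3.5476, 20.0476)
  f(x*)   = 31.1786

x* = (0.7857, -2.7857, -0.2143), lambda* = (3.5476, 20.0476)


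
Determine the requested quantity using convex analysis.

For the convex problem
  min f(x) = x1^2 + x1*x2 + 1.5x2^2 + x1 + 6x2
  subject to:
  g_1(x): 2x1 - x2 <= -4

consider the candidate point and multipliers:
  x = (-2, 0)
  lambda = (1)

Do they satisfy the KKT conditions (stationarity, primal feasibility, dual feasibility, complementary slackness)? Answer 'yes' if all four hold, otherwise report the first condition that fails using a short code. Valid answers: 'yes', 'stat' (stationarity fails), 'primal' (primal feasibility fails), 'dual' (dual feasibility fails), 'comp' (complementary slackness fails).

Gradient of f: grad f(x) = Q x + c = (-3, 4)
Constraint values g_i(x) = a_i^T x - b_i:
  g_1((-2, 0)) = 0
Stationarity residual: grad f(x) + sum_i lambda_i a_i = (-1, 3)
  -> stationarity FAILS
Primal feasibility (all g_i <= 0): OK
Dual feasibility (all lambda_i >= 0): OK
Complementary slackness (lambda_i * g_i(x) = 0 for all i): OK

Verdict: the first failing condition is stationarity -> stat.

stat


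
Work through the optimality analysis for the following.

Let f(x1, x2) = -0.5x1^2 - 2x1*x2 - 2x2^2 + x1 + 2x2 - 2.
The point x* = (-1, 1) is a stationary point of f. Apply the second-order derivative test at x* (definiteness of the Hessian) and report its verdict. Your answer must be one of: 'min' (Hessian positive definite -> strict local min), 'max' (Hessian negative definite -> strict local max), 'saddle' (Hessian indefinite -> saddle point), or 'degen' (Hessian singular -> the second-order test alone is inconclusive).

Compute the Hessian H = grad^2 f:
  H = [[-1, -2], [-2, -4]]
Verify stationarity: grad f(x*) = H x* + g = (0, 0).
Eigenvalues of H: -5, 0.
H has a zero eigenvalue (singular; negative semidefinite but not definite), so H is neither positive definite, negative definite, nor indefinite. The second-order test alone is inconclusive -> degen.
(Indeed, f is constant along the null direction of H through x*, so x* is not a strict local extremum.)

degen


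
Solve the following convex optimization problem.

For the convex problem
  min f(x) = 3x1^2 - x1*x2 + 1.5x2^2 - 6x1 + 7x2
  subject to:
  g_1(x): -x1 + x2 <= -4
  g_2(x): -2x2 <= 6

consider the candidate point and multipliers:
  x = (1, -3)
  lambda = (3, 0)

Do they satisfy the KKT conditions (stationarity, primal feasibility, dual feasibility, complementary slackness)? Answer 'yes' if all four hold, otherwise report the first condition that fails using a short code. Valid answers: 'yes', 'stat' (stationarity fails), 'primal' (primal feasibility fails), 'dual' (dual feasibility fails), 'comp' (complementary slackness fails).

Gradient of f: grad f(x) = Q x + c = (3, -3)
Constraint values g_i(x) = a_i^T x - b_i:
  g_1((1, -3)) = 0
  g_2((1, -3)) = 0
Stationarity residual: grad f(x) + sum_i lambda_i a_i = (0, 0)
  -> stationarity OK
Primal feasibility (all g_i <= 0): OK
Dual feasibility (all lambda_i >= 0): OK
Complementary slackness (lambda_i * g_i(x) = 0 for all i): OK

Verdict: yes, KKT holds.

yes


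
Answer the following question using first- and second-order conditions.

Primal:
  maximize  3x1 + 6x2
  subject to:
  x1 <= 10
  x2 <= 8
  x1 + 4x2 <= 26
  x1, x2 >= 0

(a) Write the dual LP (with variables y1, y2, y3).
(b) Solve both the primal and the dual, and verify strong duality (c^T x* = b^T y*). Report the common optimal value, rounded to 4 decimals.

The standard primal-dual pair for 'max c^T x s.t. A x <= b, x >= 0' is:
  Dual:  min b^T y  s.t.  A^T y >= c,  y >= 0.

So the dual LP is:
  minimize  10y1 + 8y2 + 26y3
  subject to:
    y1 + y3 >= 3
    y2 + 4y3 >= 6
    y1, y2, y3 >= 0

Solving the primal: x* = (10, 4).
  primal value c^T x* = 54.
Solving the dual: y* = (1.5, 0, 1.5).
  dual value b^T y* = 54.
Strong duality: c^T x* = b^T y*. Confirmed.

54


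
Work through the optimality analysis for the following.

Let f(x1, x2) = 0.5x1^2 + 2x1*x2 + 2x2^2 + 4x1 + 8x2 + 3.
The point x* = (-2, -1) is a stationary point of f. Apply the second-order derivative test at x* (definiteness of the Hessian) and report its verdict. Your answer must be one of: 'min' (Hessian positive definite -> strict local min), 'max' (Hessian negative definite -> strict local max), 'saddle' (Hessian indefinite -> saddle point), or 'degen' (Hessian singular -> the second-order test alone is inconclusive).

Compute the Hessian H = grad^2 f:
  H = [[1, 2], [2, 4]]
Verify stationarity: grad f(x*) = H x* + g = (0, 0).
Eigenvalues of H: 0, 5.
H has a zero eigenvalue (singular; positive semidefinite but not definite), so H is neither positive definite, negative definite, nor indefinite. The second-order test alone is inconclusive -> degen.
(Indeed, f is constant along the null direction of H through x*, so x* is not a strict local extremum.)

degen
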